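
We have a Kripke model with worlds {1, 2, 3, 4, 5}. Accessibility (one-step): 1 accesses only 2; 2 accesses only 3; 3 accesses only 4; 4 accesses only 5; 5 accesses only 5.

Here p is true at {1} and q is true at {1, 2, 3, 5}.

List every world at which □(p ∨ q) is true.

1: successors {2}; p ∨ q there: 2:T. ✓
2: successors {3}; p ∨ q there: 3:T. ✓
3: successors {4}; p ∨ q there: 4:F. ✗
4: successors {5}; p ∨ q there: 5:T. ✓
5: successors {5}; p ∨ q there: 5:T. ✓

{1, 2, 4, 5}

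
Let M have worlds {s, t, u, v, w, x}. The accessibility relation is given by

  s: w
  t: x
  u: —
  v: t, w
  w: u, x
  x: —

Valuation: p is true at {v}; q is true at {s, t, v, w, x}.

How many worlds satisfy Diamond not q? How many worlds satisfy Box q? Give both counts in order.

1 and 5

For Diamond not q:
s: successors {w}; not q there: w:F. ✗
t: successors {x}; not q there: x:F. ✗
u: no successors, so Diamond not q fails. ✗
v: successors {t, w}; not q there: t:F, w:F. ✗
w: successors {u, x}; not q there: u:T, x:F. ✓
x: no successors, so Diamond not q fails. ✗
— 1 world.
For Box q:
s: successors {w}; q there: w:T. ✓
t: successors {x}; q there: x:T. ✓
u: no successors, so Box q holds vacuously. ✓
v: successors {t, w}; q there: t:T, w:T. ✓
w: successors {u, x}; q there: u:F, x:T. ✗
x: no successors, so Box q holds vacuously. ✓
— 5 worlds.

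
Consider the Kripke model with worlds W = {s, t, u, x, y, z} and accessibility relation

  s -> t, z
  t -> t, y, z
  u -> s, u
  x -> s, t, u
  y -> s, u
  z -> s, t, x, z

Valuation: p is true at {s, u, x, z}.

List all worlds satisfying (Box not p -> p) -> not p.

s: Box not p -> p is T, not p is F. ✗
t: Box not p -> p is T, not p is T. ✓
u: Box not p -> p is T, not p is F. ✗
x: Box not p -> p is T, not p is F. ✗
y: Box not p -> p is T, not p is T. ✓
z: Box not p -> p is T, not p is F. ✗

{t, y}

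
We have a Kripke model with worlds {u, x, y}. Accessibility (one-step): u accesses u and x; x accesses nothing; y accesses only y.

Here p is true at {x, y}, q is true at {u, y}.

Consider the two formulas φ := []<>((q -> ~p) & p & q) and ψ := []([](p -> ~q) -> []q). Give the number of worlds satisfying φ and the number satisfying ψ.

1 and 2

For []<>((q -> ~p) & p & q):
u: successors {u, x}; <>((q -> ~p) & p & q) there: u:F, x:F. ✗
x: no successors, so []<>((q -> ~p) & p & q) holds vacuously. ✓
y: successors {y}; <>((q -> ~p) & p & q) there: y:F. ✗
— 1 world.
For []([](p -> ~q) -> []q):
u: successors {u, x}; [](p -> ~q) -> []q there: u:F, x:T. ✗
x: no successors, so []([](p -> ~q) -> []q) holds vacuously. ✓
y: successors {y}; [](p -> ~q) -> []q there: y:T. ✓
— 2 worlds.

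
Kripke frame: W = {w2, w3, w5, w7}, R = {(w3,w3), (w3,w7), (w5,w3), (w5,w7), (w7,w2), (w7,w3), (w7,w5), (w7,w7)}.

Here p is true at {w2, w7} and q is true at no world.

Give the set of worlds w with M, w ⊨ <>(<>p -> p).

{w3, w5, w7}

w2: no successors, so <>(<>p -> p) fails. ✗
w3: successors {w3, w7}; <>p -> p there: w3:F, w7:T. ✓
w5: successors {w3, w7}; <>p -> p there: w3:F, w7:T. ✓
w7: successors {w2, w3, w5, w7}; <>p -> p there: w2:T, w3:F, w5:F, w7:T. ✓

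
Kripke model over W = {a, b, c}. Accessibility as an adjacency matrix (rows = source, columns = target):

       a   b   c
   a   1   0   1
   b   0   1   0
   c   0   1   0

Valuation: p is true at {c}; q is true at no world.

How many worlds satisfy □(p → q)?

a: successors {a, c}; p → q there: a:T, c:F. ✗
b: successors {b}; p → q there: b:T. ✓
c: successors {b}; p → q there: b:T. ✓
Satisfying worlds: {b, c}.

2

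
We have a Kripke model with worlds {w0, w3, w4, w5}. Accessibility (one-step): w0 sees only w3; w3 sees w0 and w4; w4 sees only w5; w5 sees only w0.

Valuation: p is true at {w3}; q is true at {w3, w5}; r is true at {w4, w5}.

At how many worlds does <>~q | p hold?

2

w0: <>~q is F, p is F. ✗
w3: <>~q is T, p is T. ✓
w4: <>~q is F, p is F. ✗
w5: <>~q is T, p is F. ✓
Satisfying worlds: {w3, w5}.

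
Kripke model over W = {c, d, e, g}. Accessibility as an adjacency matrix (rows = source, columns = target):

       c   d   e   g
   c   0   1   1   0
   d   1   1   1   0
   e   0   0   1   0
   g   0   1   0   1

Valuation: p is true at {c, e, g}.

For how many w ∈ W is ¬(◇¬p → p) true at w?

1

c: ◇¬p → p is T. ✗
d: ◇¬p → p is F. ✓
e: ◇¬p → p is T. ✗
g: ◇¬p → p is T. ✗
Satisfying worlds: {d}.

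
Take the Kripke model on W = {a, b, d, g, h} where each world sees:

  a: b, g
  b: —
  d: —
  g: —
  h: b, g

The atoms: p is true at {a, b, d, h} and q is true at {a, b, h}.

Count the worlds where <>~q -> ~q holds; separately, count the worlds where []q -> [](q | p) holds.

For <>~q -> ~q:
a: <>~q is T, ~q is F. ✗
b: <>~q is F, ~q is F. ✓
d: <>~q is F, ~q is T. ✓
g: <>~q is F, ~q is T. ✓
h: <>~q is T, ~q is F. ✗
— 3 worlds.
For []q -> [](q | p):
a: []q is F, [](q | p) is F. ✓
b: []q is T, [](q | p) is T. ✓
d: []q is T, [](q | p) is T. ✓
g: []q is T, [](q | p) is T. ✓
h: []q is F, [](q | p) is F. ✓
— 5 worlds.

3 and 5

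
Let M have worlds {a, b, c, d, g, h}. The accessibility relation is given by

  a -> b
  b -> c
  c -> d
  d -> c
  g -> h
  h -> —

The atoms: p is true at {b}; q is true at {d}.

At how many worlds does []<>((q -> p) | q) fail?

1

a: successors {b}; <>((q -> p) | q) there: b:T. ✓
b: successors {c}; <>((q -> p) | q) there: c:T. ✓
c: successors {d}; <>((q -> p) | q) there: d:T. ✓
d: successors {c}; <>((q -> p) | q) there: c:T. ✓
g: successors {h}; <>((q -> p) | q) there: h:F. ✗
h: no successors, so []<>((q -> p) | q) holds vacuously. ✓
Satisfying worlds: {a, b, c, d, h}.
So []<>((q -> p) | q) fails at the other 1 world.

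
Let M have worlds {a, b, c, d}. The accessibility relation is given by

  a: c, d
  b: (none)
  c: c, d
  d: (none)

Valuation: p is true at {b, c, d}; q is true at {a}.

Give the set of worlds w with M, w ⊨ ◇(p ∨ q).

{a, c}

a: successors {c, d}; p ∨ q there: c:T, d:T. ✓
b: no successors, so ◇(p ∨ q) fails. ✗
c: successors {c, d}; p ∨ q there: c:T, d:T. ✓
d: no successors, so ◇(p ∨ q) fails. ✗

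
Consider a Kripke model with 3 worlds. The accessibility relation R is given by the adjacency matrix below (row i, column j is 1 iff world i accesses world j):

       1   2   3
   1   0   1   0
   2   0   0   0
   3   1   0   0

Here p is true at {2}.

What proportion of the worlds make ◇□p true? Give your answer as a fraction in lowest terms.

1: successors {2}; □p there: 2:T. ✓
2: no successors, so ◇□p fails. ✗
3: successors {1}; □p there: 1:T. ✓
That's 2 of 3 worlds, so 2/3.

2/3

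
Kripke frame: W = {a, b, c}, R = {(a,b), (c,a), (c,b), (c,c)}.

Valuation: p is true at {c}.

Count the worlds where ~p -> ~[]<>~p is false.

1

a: ~p is T, ~[]<>~p is T. ✓
b: ~p is T, ~[]<>~p is F. ✗
c: ~p is F, ~[]<>~p is T. ✓
Satisfying worlds: {a, c}.
So ~p -> ~[]<>~p fails at the other 1 world.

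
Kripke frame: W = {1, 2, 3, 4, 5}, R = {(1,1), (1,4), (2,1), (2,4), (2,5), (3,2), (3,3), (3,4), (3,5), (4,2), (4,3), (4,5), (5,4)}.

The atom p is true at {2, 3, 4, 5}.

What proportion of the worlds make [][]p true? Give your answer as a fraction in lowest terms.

1: successors {1, 4}; []p there: 1:F, 4:T. ✗
2: successors {1, 4, 5}; []p there: 1:F, 4:T, 5:T. ✗
3: successors {2, 3, 4, 5}; []p there: 2:F, 3:T, 4:T, 5:T. ✗
4: successors {2, 3, 5}; []p there: 2:F, 3:T, 5:T. ✗
5: successors {4}; []p there: 4:T. ✓
That's 1 of 5 worlds, so 1/5.

1/5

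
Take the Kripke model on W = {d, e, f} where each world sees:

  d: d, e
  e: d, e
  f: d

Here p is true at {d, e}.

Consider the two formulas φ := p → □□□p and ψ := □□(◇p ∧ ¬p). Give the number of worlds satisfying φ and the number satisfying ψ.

3 and 0

For p → □□□p:
d: p is T, □□□p is T. ✓
e: p is T, □□□p is T. ✓
f: p is F, □□□p is T. ✓
— 3 worlds.
For □□(◇p ∧ ¬p):
d: successors {d, e}; □(◇p ∧ ¬p) there: d:F, e:F. ✗
e: successors {d, e}; □(◇p ∧ ¬p) there: d:F, e:F. ✗
f: successors {d}; □(◇p ∧ ¬p) there: d:F. ✗
— 0 worlds.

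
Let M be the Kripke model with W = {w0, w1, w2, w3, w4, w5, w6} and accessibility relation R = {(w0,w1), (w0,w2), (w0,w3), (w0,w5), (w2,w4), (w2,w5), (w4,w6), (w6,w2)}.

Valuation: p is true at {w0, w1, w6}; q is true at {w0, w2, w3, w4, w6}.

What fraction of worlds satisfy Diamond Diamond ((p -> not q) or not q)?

w0: successors {w1, w2, w3, w5}; Diamond ((p -> not q) or not q) there: w1:F, w2:T, w3:F, w5:F. ✓
w1: no successors, so Diamond Diamond ((p -> not q) or not q) fails. ✗
w2: successors {w4, w5}; Diamond ((p -> not q) or not q) there: w4:F, w5:F. ✗
w3: no successors, so Diamond Diamond ((p -> not q) or not q) fails. ✗
w4: successors {w6}; Diamond ((p -> not q) or not q) there: w6:T. ✓
w5: no successors, so Diamond Diamond ((p -> not q) or not q) fails. ✗
w6: successors {w2}; Diamond ((p -> not q) or not q) there: w2:T. ✓
That's 3 of 7 worlds, so 3/7.

3/7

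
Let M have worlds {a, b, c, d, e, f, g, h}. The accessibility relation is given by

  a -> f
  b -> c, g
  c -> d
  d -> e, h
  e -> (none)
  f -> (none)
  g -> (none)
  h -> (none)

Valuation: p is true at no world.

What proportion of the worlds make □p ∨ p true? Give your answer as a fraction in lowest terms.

a: □p is F, p is F. ✗
b: □p is F, p is F. ✗
c: □p is F, p is F. ✗
d: □p is F, p is F. ✗
e: □p is T, p is F. ✓
f: □p is T, p is F. ✓
g: □p is T, p is F. ✓
h: □p is T, p is F. ✓
That's 4 of 8 worlds, so 4/8 = 1/2.

1/2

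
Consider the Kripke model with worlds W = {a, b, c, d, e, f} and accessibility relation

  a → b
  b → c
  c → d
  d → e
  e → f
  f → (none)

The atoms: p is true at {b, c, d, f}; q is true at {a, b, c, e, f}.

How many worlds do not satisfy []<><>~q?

4

a: successors {b}; <><>~q there: b:T. ✓
b: successors {c}; <><>~q there: c:F. ✗
c: successors {d}; <><>~q there: d:F. ✗
d: successors {e}; <><>~q there: e:F. ✗
e: successors {f}; <><>~q there: f:F. ✗
f: no successors, so []<><>~q holds vacuously. ✓
Satisfying worlds: {a, f}.
So []<><>~q fails at the other 4 worlds.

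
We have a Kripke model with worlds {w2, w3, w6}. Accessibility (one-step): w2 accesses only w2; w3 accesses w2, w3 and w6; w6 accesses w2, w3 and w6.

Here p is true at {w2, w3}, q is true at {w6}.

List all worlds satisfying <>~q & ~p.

w2: <>~q is T, ~p is F. ✗
w3: <>~q is T, ~p is F. ✗
w6: <>~q is T, ~p is T. ✓

{w6}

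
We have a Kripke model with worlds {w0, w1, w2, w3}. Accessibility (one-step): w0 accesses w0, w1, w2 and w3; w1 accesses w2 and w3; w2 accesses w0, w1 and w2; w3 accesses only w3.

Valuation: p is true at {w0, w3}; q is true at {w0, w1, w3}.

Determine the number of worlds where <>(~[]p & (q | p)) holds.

2

w0: successors {w0, w1, w2, w3}; ~[]p & (q | p) there: w0:T, w1:T, w2:F, w3:F. ✓
w1: successors {w2, w3}; ~[]p & (q | p) there: w2:F, w3:F. ✗
w2: successors {w0, w1, w2}; ~[]p & (q | p) there: w0:T, w1:T, w2:F. ✓
w3: successors {w3}; ~[]p & (q | p) there: w3:F. ✗
Satisfying worlds: {w0, w2}.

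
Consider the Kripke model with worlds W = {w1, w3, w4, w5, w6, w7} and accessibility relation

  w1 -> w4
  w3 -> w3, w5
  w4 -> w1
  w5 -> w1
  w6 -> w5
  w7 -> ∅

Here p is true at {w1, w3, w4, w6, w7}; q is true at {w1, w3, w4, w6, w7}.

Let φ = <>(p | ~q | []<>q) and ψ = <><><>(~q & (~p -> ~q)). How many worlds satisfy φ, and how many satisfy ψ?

For <>(p | ~q | []<>q):
w1: successors {w4}; p | ~q | []<>q there: w4:T. ✓
w3: successors {w3, w5}; p | ~q | []<>q there: w3:T, w5:T. ✓
w4: successors {w1}; p | ~q | []<>q there: w1:T. ✓
w5: successors {w1}; p | ~q | []<>q there: w1:T. ✓
w6: successors {w5}; p | ~q | []<>q there: w5:T. ✓
w7: no successors, so <>(p | ~q | []<>q) fails. ✗
— 5 worlds.
For <><><>(~q & (~p -> ~q)):
w1: successors {w4}; <><>(~q & (~p -> ~q)) there: w4:F. ✗
w3: successors {w3, w5}; <><>(~q & (~p -> ~q)) there: w3:T, w5:F. ✓
w4: successors {w1}; <><>(~q & (~p -> ~q)) there: w1:F. ✗
w5: successors {w1}; <><>(~q & (~p -> ~q)) there: w1:F. ✗
w6: successors {w5}; <><>(~q & (~p -> ~q)) there: w5:F. ✗
w7: no successors, so <><><>(~q & (~p -> ~q)) fails. ✗
— 1 world.

5 and 1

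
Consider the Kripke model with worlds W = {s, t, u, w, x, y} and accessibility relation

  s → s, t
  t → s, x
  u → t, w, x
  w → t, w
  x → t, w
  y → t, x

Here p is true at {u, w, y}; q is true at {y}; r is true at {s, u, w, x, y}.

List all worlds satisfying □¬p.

s: successors {s, t}; ¬p there: s:T, t:T. ✓
t: successors {s, x}; ¬p there: s:T, x:T. ✓
u: successors {t, w, x}; ¬p there: t:T, w:F, x:T. ✗
w: successors {t, w}; ¬p there: t:T, w:F. ✗
x: successors {t, w}; ¬p there: t:T, w:F. ✗
y: successors {t, x}; ¬p there: t:T, x:T. ✓

{s, t, y}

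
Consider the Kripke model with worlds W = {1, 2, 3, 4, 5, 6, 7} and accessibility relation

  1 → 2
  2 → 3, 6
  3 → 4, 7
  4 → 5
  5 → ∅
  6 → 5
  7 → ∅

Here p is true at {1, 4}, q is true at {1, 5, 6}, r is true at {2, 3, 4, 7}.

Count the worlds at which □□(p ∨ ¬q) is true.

4

1: successors {2}; □(p ∨ ¬q) there: 2:F. ✗
2: successors {3, 6}; □(p ∨ ¬q) there: 3:T, 6:F. ✗
3: successors {4, 7}; □(p ∨ ¬q) there: 4:F, 7:T. ✗
4: successors {5}; □(p ∨ ¬q) there: 5:T. ✓
5: no successors, so □□(p ∨ ¬q) holds vacuously. ✓
6: successors {5}; □(p ∨ ¬q) there: 5:T. ✓
7: no successors, so □□(p ∨ ¬q) holds vacuously. ✓
Satisfying worlds: {4, 5, 6, 7}.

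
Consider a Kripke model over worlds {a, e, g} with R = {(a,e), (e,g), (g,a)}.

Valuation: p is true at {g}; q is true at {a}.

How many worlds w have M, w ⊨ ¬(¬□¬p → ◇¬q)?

a: ¬□¬p → ◇¬q is T. ✗
e: ¬□¬p → ◇¬q is T. ✗
g: ¬□¬p → ◇¬q is T. ✗
Satisfying worlds: ∅.

0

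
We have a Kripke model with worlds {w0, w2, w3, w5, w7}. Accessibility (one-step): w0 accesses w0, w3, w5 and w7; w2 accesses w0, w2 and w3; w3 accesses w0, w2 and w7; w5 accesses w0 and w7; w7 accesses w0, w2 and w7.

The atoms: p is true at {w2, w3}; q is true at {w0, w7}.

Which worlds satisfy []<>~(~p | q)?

w0: successors {w0, w3, w5, w7}; <>~(~p | q) there: w0:T, w3:T, w5:F, w7:T. ✗
w2: successors {w0, w2, w3}; <>~(~p | q) there: w0:T, w2:T, w3:T. ✓
w3: successors {w0, w2, w7}; <>~(~p | q) there: w0:T, w2:T, w7:T. ✓
w5: successors {w0, w7}; <>~(~p | q) there: w0:T, w7:T. ✓
w7: successors {w0, w2, w7}; <>~(~p | q) there: w0:T, w2:T, w7:T. ✓

{w2, w3, w5, w7}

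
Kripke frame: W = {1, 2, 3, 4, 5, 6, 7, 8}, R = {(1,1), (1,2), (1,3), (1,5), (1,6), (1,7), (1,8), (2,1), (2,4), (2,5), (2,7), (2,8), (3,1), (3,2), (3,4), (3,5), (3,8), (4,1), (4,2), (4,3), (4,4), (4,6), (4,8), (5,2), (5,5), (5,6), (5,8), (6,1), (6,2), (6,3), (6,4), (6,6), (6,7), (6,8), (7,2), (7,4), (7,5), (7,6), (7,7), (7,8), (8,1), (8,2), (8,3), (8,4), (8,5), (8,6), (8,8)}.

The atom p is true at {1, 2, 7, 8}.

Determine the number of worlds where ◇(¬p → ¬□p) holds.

8

1: successors {1, 2, 3, 5, 6, 7, 8}; ¬p → ¬□p there: 1:T, 2:T, 3:T, 5:T, 6:T, 7:T, 8:T. ✓
2: successors {1, 4, 5, 7, 8}; ¬p → ¬□p there: 1:T, 4:T, 5:T, 7:T, 8:T. ✓
3: successors {1, 2, 4, 5, 8}; ¬p → ¬□p there: 1:T, 2:T, 4:T, 5:T, 8:T. ✓
4: successors {1, 2, 3, 4, 6, 8}; ¬p → ¬□p there: 1:T, 2:T, 3:T, 4:T, 6:T, 8:T. ✓
5: successors {2, 5, 6, 8}; ¬p → ¬□p there: 2:T, 5:T, 6:T, 8:T. ✓
6: successors {1, 2, 3, 4, 6, 7, 8}; ¬p → ¬□p there: 1:T, 2:T, 3:T, 4:T, 6:T, 7:T, 8:T. ✓
7: successors {2, 4, 5, 6, 7, 8}; ¬p → ¬□p there: 2:T, 4:T, 5:T, 6:T, 7:T, 8:T. ✓
8: successors {1, 2, 3, 4, 5, 6, 8}; ¬p → ¬□p there: 1:T, 2:T, 3:T, 4:T, 5:T, 6:T, 8:T. ✓
Satisfying worlds: {1, 2, 3, 4, 5, 6, 7, 8}.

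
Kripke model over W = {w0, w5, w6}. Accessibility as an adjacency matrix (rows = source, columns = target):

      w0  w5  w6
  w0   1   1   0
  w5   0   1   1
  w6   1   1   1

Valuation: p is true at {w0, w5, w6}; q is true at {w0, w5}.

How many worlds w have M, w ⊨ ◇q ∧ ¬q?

w0: ◇q is T, ¬q is F. ✗
w5: ◇q is T, ¬q is F. ✗
w6: ◇q is T, ¬q is T. ✓
Satisfying worlds: {w6}.

1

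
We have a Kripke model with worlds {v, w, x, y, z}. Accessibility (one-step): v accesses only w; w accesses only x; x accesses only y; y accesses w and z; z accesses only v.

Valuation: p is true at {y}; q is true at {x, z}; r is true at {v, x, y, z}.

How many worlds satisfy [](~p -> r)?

3

v: successors {w}; ~p -> r there: w:F. ✗
w: successors {x}; ~p -> r there: x:T. ✓
x: successors {y}; ~p -> r there: y:T. ✓
y: successors {w, z}; ~p -> r there: w:F, z:T. ✗
z: successors {v}; ~p -> r there: v:T. ✓
Satisfying worlds: {w, x, z}.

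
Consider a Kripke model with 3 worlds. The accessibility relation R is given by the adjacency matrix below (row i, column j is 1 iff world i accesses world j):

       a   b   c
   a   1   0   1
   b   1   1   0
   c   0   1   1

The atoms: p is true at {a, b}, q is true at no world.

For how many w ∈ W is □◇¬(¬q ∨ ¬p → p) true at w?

1

a: successors {a, c}; ◇¬(¬q ∨ ¬p → p) there: a:T, c:T. ✓
b: successors {a, b}; ◇¬(¬q ∨ ¬p → p) there: a:T, b:F. ✗
c: successors {b, c}; ◇¬(¬q ∨ ¬p → p) there: b:F, c:T. ✗
Satisfying worlds: {a}.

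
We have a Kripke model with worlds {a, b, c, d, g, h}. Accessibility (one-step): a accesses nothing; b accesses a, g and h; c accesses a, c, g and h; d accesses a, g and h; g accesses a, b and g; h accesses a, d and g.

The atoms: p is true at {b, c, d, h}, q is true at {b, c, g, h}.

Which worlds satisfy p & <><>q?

{b, c, d, h}

a: p is F, <><>q is F. ✗
b: p is T, <><>q is T. ✓
c: p is T, <><>q is T. ✓
d: p is T, <><>q is T. ✓
g: p is F, <><>q is T. ✗
h: p is T, <><>q is T. ✓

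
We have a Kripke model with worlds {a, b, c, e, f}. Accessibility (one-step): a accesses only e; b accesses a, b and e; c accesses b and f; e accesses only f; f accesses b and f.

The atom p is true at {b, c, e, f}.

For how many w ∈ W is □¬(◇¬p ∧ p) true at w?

a: successors {e}; ¬(◇¬p ∧ p) there: e:T. ✓
b: successors {a, b, e}; ¬(◇¬p ∧ p) there: a:T, b:F, e:T. ✗
c: successors {b, f}; ¬(◇¬p ∧ p) there: b:F, f:T. ✗
e: successors {f}; ¬(◇¬p ∧ p) there: f:T. ✓
f: successors {b, f}; ¬(◇¬p ∧ p) there: b:F, f:T. ✗
Satisfying worlds: {a, e}.

2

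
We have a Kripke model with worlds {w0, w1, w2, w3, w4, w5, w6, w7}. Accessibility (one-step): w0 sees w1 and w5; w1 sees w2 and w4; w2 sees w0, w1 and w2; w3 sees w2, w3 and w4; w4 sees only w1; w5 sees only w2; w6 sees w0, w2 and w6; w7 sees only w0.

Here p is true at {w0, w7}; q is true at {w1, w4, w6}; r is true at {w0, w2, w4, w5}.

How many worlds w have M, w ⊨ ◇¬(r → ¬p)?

3

w0: successors {w1, w5}; ¬(r → ¬p) there: w1:F, w5:F. ✗
w1: successors {w2, w4}; ¬(r → ¬p) there: w2:F, w4:F. ✗
w2: successors {w0, w1, w2}; ¬(r → ¬p) there: w0:T, w1:F, w2:F. ✓
w3: successors {w2, w3, w4}; ¬(r → ¬p) there: w2:F, w3:F, w4:F. ✗
w4: successors {w1}; ¬(r → ¬p) there: w1:F. ✗
w5: successors {w2}; ¬(r → ¬p) there: w2:F. ✗
w6: successors {w0, w2, w6}; ¬(r → ¬p) there: w0:T, w2:F, w6:F. ✓
w7: successors {w0}; ¬(r → ¬p) there: w0:T. ✓
Satisfying worlds: {w2, w6, w7}.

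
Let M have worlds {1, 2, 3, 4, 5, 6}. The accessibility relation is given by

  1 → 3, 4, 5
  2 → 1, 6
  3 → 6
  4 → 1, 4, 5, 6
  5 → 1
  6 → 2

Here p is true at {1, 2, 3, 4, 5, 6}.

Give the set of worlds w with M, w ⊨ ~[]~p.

1: []~p is F. ✓
2: []~p is F. ✓
3: []~p is F. ✓
4: []~p is F. ✓
5: []~p is F. ✓
6: []~p is F. ✓

{1, 2, 3, 4, 5, 6}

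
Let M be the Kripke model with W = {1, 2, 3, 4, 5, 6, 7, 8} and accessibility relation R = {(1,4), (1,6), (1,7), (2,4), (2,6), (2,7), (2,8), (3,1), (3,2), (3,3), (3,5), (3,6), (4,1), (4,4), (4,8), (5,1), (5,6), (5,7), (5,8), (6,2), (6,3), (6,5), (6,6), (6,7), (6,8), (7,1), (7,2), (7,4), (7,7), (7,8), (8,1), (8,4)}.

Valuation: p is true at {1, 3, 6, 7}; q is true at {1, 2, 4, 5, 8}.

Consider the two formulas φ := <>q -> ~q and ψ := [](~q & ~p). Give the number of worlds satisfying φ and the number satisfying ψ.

3 and 0

For <>q -> ~q:
1: <>q is T, ~q is F. ✗
2: <>q is T, ~q is F. ✗
3: <>q is T, ~q is T. ✓
4: <>q is T, ~q is F. ✗
5: <>q is T, ~q is F. ✗
6: <>q is T, ~q is T. ✓
7: <>q is T, ~q is T. ✓
8: <>q is T, ~q is F. ✗
— 3 worlds.
For [](~q & ~p):
1: successors {4, 6, 7}; ~q & ~p there: 4:F, 6:F, 7:F. ✗
2: successors {4, 6, 7, 8}; ~q & ~p there: 4:F, 6:F, 7:F, 8:F. ✗
3: successors {1, 2, 3, 5, 6}; ~q & ~p there: 1:F, 2:F, 3:F, 5:F, 6:F. ✗
4: successors {1, 4, 8}; ~q & ~p there: 1:F, 4:F, 8:F. ✗
5: successors {1, 6, 7, 8}; ~q & ~p there: 1:F, 6:F, 7:F, 8:F. ✗
6: successors {2, 3, 5, 6, 7, 8}; ~q & ~p there: 2:F, 3:F, 5:F, 6:F, 7:F, 8:F. ✗
7: successors {1, 2, 4, 7, 8}; ~q & ~p there: 1:F, 2:F, 4:F, 7:F, 8:F. ✗
8: successors {1, 4}; ~q & ~p there: 1:F, 4:F. ✗
— 0 worlds.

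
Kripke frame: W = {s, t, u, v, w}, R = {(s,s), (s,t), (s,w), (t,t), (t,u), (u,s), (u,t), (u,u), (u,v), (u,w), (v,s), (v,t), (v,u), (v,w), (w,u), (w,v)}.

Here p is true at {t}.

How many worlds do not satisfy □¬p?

4

s: successors {s, t, w}; ¬p there: s:T, t:F, w:T. ✗
t: successors {t, u}; ¬p there: t:F, u:T. ✗
u: successors {s, t, u, v, w}; ¬p there: s:T, t:F, u:T, v:T, w:T. ✗
v: successors {s, t, u, w}; ¬p there: s:T, t:F, u:T, w:T. ✗
w: successors {u, v}; ¬p there: u:T, v:T. ✓
Satisfying worlds: {w}.
So □¬p fails at the other 4 worlds.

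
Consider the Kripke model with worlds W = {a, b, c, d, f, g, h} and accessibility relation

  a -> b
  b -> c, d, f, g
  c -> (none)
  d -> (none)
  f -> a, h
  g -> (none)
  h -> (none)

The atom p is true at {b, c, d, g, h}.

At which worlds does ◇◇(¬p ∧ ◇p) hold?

{a, b}

a: successors {b}; ◇(¬p ∧ ◇p) there: b:T. ✓
b: successors {c, d, f, g}; ◇(¬p ∧ ◇p) there: c:F, d:F, f:T, g:F. ✓
c: no successors, so ◇◇(¬p ∧ ◇p) fails. ✗
d: no successors, so ◇◇(¬p ∧ ◇p) fails. ✗
f: successors {a, h}; ◇(¬p ∧ ◇p) there: a:F, h:F. ✗
g: no successors, so ◇◇(¬p ∧ ◇p) fails. ✗
h: no successors, so ◇◇(¬p ∧ ◇p) fails. ✗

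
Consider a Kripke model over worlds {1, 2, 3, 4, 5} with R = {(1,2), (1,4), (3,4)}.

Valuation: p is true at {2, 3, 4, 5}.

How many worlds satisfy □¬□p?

1: successors {2, 4}; ¬□p there: 2:F, 4:F. ✗
2: no successors, so □¬□p holds vacuously. ✓
3: successors {4}; ¬□p there: 4:F. ✗
4: no successors, so □¬□p holds vacuously. ✓
5: no successors, so □¬□p holds vacuously. ✓
Satisfying worlds: {2, 4, 5}.

3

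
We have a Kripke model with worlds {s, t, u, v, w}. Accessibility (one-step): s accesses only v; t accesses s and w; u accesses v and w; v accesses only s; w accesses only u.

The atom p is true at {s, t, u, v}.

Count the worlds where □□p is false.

s: successors {v}; □p there: v:T. ✓
t: successors {s, w}; □p there: s:T, w:T. ✓
u: successors {v, w}; □p there: v:T, w:T. ✓
v: successors {s}; □p there: s:T. ✓
w: successors {u}; □p there: u:F. ✗
Satisfying worlds: {s, t, u, v}.
So □□p fails at the other 1 world.

1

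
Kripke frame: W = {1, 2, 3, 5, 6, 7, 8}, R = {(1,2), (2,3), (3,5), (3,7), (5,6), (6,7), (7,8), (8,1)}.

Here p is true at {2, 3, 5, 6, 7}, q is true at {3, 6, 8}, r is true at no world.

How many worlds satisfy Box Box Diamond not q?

4

1: successors {2}; Box Diamond not q there: 2:T. ✓
2: successors {3}; Box Diamond not q there: 3:F. ✗
3: successors {5, 7}; Box Diamond not q there: 5:T, 7:T. ✓
5: successors {6}; Box Diamond not q there: 6:F. ✗
6: successors {7}; Box Diamond not q there: 7:T. ✓
7: successors {8}; Box Diamond not q there: 8:T. ✓
8: successors {1}; Box Diamond not q there: 1:F. ✗
Satisfying worlds: {1, 3, 6, 7}.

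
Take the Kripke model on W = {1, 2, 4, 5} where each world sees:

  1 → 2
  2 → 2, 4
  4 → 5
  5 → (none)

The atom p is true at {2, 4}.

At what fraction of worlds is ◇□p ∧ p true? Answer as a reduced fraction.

1/2

1: ◇□p is T, p is F. ✗
2: ◇□p is T, p is T. ✓
4: ◇□p is T, p is T. ✓
5: ◇□p is F, p is F. ✗
That's 2 of 4 worlds, so 2/4 = 1/2.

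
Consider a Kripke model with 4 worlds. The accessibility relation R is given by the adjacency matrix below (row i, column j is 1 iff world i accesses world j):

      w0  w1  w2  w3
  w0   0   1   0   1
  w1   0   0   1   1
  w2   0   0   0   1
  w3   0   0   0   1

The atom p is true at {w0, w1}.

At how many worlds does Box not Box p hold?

4

w0: successors {w1, w3}; not Box p there: w1:T, w3:T. ✓
w1: successors {w2, w3}; not Box p there: w2:T, w3:T. ✓
w2: successors {w3}; not Box p there: w3:T. ✓
w3: successors {w3}; not Box p there: w3:T. ✓
Satisfying worlds: {w0, w1, w2, w3}.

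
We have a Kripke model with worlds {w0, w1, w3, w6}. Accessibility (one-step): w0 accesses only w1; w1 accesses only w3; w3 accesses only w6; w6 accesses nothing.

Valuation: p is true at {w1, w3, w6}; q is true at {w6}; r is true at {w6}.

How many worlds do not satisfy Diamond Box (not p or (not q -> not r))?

w0: successors {w1}; Box (not p or (not q -> not r)) there: w1:T. ✓
w1: successors {w3}; Box (not p or (not q -> not r)) there: w3:T. ✓
w3: successors {w6}; Box (not p or (not q -> not r)) there: w6:T. ✓
w6: no successors, so Diamond Box (not p or (not q -> not r)) fails. ✗
Satisfying worlds: {w0, w1, w3}.
So Diamond Box (not p or (not q -> not r)) fails at the other 1 world.

1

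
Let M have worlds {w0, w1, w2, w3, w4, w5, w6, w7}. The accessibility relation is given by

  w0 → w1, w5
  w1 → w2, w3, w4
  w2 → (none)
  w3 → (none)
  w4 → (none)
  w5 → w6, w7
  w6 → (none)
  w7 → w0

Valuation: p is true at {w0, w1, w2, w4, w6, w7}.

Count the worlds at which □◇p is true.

w0: successors {w1, w5}; ◇p there: w1:T, w5:T. ✓
w1: successors {w2, w3, w4}; ◇p there: w2:F, w3:F, w4:F. ✗
w2: no successors, so □◇p holds vacuously. ✓
w3: no successors, so □◇p holds vacuously. ✓
w4: no successors, so □◇p holds vacuously. ✓
w5: successors {w6, w7}; ◇p there: w6:F, w7:T. ✗
w6: no successors, so □◇p holds vacuously. ✓
w7: successors {w0}; ◇p there: w0:T. ✓
Satisfying worlds: {w0, w2, w3, w4, w6, w7}.

6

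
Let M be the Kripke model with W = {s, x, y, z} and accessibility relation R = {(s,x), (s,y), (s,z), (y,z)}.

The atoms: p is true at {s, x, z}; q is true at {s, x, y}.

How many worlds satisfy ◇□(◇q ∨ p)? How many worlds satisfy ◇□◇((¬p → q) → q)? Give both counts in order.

2 and 2

For ◇□(◇q ∨ p):
s: successors {x, y, z}; □(◇q ∨ p) there: x:T, y:T, z:T. ✓
x: no successors, so ◇□(◇q ∨ p) fails. ✗
y: successors {z}; □(◇q ∨ p) there: z:T. ✓
z: no successors, so ◇□(◇q ∨ p) fails. ✗
— 2 worlds.
For ◇□◇((¬p → q) → q):
s: successors {x, y, z}; □◇((¬p → q) → q) there: x:T, y:F, z:T. ✓
x: no successors, so ◇□◇((¬p → q) → q) fails. ✗
y: successors {z}; □◇((¬p → q) → q) there: z:T. ✓
z: no successors, so ◇□◇((¬p → q) → q) fails. ✗
— 2 worlds.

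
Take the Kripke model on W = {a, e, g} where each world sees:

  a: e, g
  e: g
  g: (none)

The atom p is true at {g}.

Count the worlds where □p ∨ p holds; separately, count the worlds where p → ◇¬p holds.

2 and 2

For □p ∨ p:
a: □p is F, p is F. ✗
e: □p is T, p is F. ✓
g: □p is T, p is T. ✓
— 2 worlds.
For p → ◇¬p:
a: p is F, ◇¬p is T. ✓
e: p is F, ◇¬p is F. ✓
g: p is T, ◇¬p is F. ✗
— 2 worlds.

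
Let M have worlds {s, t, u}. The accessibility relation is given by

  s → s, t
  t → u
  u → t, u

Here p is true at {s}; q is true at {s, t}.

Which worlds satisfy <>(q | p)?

s: successors {s, t}; q | p there: s:T, t:T. ✓
t: successors {u}; q | p there: u:F. ✗
u: successors {t, u}; q | p there: t:T, u:F. ✓

{s, u}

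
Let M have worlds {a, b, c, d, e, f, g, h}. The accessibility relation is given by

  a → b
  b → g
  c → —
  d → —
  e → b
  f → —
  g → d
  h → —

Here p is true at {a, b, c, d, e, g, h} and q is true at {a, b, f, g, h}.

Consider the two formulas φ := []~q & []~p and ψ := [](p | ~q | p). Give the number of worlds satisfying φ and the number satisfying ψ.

For []~q & []~p:
a: []~q is F, []~p is F. ✗
b: []~q is F, []~p is F. ✗
c: []~q is T, []~p is T. ✓
d: []~q is T, []~p is T. ✓
e: []~q is F, []~p is F. ✗
f: []~q is T, []~p is T. ✓
g: []~q is T, []~p is F. ✗
h: []~q is T, []~p is T. ✓
— 4 worlds.
For [](p | ~q | p):
a: successors {b}; p | ~q | p there: b:T. ✓
b: successors {g}; p | ~q | p there: g:T. ✓
c: no successors, so [](p | ~q | p) holds vacuously. ✓
d: no successors, so [](p | ~q | p) holds vacuously. ✓
e: successors {b}; p | ~q | p there: b:T. ✓
f: no successors, so [](p | ~q | p) holds vacuously. ✓
g: successors {d}; p | ~q | p there: d:T. ✓
h: no successors, so [](p | ~q | p) holds vacuously. ✓
— 8 worlds.

4 and 8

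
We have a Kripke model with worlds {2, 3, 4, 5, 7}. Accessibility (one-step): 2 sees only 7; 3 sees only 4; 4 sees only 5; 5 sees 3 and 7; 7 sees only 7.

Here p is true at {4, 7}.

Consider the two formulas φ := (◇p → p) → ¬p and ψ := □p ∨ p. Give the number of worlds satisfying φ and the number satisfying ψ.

For (◇p → p) → ¬p:
2: ◇p → p is F, ¬p is T. ✓
3: ◇p → p is F, ¬p is T. ✓
4: ◇p → p is T, ¬p is F. ✗
5: ◇p → p is F, ¬p is T. ✓
7: ◇p → p is T, ¬p is F. ✗
— 3 worlds.
For □p ∨ p:
2: □p is T, p is F. ✓
3: □p is T, p is F. ✓
4: □p is F, p is T. ✓
5: □p is F, p is F. ✗
7: □p is T, p is T. ✓
— 4 worlds.

3 and 4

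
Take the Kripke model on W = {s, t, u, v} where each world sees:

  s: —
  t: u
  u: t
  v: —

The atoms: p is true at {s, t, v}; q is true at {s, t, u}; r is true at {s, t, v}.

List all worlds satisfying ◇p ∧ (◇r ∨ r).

{u}

s: ◇p is F, ◇r ∨ r is T. ✗
t: ◇p is F, ◇r ∨ r is T. ✗
u: ◇p is T, ◇r ∨ r is T. ✓
v: ◇p is F, ◇r ∨ r is T. ✗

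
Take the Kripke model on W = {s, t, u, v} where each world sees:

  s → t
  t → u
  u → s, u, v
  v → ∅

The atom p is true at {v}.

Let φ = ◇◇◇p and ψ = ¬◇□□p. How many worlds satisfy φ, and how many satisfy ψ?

3 and 3

For ◇◇◇p:
s: successors {t}; ◇◇p there: t:T. ✓
t: successors {u}; ◇◇p there: u:T. ✓
u: successors {s, u, v}; ◇◇p there: s:F, u:T, v:F. ✓
v: no successors, so ◇◇◇p fails. ✗
— 3 worlds.
For ¬◇□□p:
s: ◇□□p is F. ✓
t: ◇□□p is F. ✓
u: ◇□□p is T. ✗
v: ◇□□p is F. ✓
— 3 worlds.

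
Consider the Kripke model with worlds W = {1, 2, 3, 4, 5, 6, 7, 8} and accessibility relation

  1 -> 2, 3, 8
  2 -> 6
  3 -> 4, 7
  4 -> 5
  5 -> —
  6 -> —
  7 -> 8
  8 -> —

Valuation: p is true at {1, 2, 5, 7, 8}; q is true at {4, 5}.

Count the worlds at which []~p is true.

1: successors {2, 3, 8}; ~p there: 2:F, 3:T, 8:F. ✗
2: successors {6}; ~p there: 6:T. ✓
3: successors {4, 7}; ~p there: 4:T, 7:F. ✗
4: successors {5}; ~p there: 5:F. ✗
5: no successors, so []~p holds vacuously. ✓
6: no successors, so []~p holds vacuously. ✓
7: successors {8}; ~p there: 8:F. ✗
8: no successors, so []~p holds vacuously. ✓
Satisfying worlds: {2, 5, 6, 8}.

4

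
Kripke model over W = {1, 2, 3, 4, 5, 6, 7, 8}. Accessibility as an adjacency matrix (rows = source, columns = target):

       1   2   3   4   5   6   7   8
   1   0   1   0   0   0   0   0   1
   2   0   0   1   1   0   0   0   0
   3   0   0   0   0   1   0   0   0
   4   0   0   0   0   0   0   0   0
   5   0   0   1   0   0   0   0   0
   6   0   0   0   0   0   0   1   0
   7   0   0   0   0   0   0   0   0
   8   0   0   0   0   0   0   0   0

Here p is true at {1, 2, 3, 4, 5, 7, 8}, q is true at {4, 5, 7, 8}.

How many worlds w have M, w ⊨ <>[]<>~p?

3

1: successors {2, 8}; []<>~p there: 2:F, 8:T. ✓
2: successors {3, 4}; []<>~p there: 3:F, 4:T. ✓
3: successors {5}; []<>~p there: 5:F. ✗
4: no successors, so <>[]<>~p fails. ✗
5: successors {3}; []<>~p there: 3:F. ✗
6: successors {7}; []<>~p there: 7:T. ✓
7: no successors, so <>[]<>~p fails. ✗
8: no successors, so <>[]<>~p fails. ✗
Satisfying worlds: {1, 2, 6}.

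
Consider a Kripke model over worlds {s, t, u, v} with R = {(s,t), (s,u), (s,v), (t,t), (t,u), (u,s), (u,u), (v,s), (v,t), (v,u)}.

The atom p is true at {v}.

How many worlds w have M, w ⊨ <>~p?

s: successors {t, u, v}; ~p there: t:T, u:T, v:F. ✓
t: successors {t, u}; ~p there: t:T, u:T. ✓
u: successors {s, u}; ~p there: s:T, u:T. ✓
v: successors {s, t, u}; ~p there: s:T, t:T, u:T. ✓
Satisfying worlds: {s, t, u, v}.

4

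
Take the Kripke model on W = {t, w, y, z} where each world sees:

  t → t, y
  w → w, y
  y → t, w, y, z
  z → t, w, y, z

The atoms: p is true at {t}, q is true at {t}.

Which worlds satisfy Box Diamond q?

{t}

t: successors {t, y}; Diamond q there: t:T, y:T. ✓
w: successors {w, y}; Diamond q there: w:F, y:T. ✗
y: successors {t, w, y, z}; Diamond q there: t:T, w:F, y:T, z:T. ✗
z: successors {t, w, y, z}; Diamond q there: t:T, w:F, y:T, z:T. ✗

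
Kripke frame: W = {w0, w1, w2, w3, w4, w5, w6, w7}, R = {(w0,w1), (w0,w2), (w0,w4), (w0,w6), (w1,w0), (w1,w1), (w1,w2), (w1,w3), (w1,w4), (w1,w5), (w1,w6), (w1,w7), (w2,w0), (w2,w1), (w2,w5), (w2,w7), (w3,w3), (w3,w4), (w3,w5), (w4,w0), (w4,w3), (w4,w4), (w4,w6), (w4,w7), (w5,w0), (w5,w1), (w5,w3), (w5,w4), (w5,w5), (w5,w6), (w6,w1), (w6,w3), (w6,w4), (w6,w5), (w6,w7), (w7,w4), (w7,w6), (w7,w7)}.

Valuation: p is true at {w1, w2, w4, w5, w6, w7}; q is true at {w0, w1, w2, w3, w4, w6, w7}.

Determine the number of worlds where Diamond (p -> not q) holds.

w0: successors {w1, w2, w4, w6}; p -> not q there: w1:F, w2:F, w4:F, w6:F. ✗
w1: successors {w0, w1, w2, w3, w4, w5, w6, w7}; p -> not q there: w0:T, w1:F, w2:F, w3:T, w4:F, w5:T, w6:F, w7:F. ✓
w2: successors {w0, w1, w5, w7}; p -> not q there: w0:T, w1:F, w5:T, w7:F. ✓
w3: successors {w3, w4, w5}; p -> not q there: w3:T, w4:F, w5:T. ✓
w4: successors {w0, w3, w4, w6, w7}; p -> not q there: w0:T, w3:T, w4:F, w6:F, w7:F. ✓
w5: successors {w0, w1, w3, w4, w5, w6}; p -> not q there: w0:T, w1:F, w3:T, w4:F, w5:T, w6:F. ✓
w6: successors {w1, w3, w4, w5, w7}; p -> not q there: w1:F, w3:T, w4:F, w5:T, w7:F. ✓
w7: successors {w4, w6, w7}; p -> not q there: w4:F, w6:F, w7:F. ✗
Satisfying worlds: {w1, w2, w3, w4, w5, w6}.

6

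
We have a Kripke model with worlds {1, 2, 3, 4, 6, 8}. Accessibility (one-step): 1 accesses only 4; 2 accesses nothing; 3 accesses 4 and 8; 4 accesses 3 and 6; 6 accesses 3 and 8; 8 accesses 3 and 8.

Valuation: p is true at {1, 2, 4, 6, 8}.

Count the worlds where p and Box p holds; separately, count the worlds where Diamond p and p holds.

2 and 4

For p and Box p:
1: p is T, Box p is T. ✓
2: p is T, Box p is T. ✓
3: p is F, Box p is T. ✗
4: p is T, Box p is F. ✗
6: p is T, Box p is F. ✗
8: p is T, Box p is F. ✗
— 2 worlds.
For Diamond p and p:
1: Diamond p is T, p is T. ✓
2: Diamond p is F, p is T. ✗
3: Diamond p is T, p is F. ✗
4: Diamond p is T, p is T. ✓
6: Diamond p is T, p is T. ✓
8: Diamond p is T, p is T. ✓
— 4 worlds.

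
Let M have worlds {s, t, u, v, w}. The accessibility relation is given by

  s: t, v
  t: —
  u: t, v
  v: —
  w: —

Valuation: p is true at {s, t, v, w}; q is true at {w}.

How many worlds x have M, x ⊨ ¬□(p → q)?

s: □(p → q) is F. ✓
t: □(p → q) is T. ✗
u: □(p → q) is F. ✓
v: □(p → q) is T. ✗
w: □(p → q) is T. ✗
Satisfying worlds: {s, u}.

2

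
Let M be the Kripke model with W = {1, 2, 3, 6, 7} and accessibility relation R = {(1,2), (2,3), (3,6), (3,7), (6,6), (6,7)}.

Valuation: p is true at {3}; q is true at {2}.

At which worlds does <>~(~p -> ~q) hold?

{1}

1: successors {2}; ~(~p -> ~q) there: 2:T. ✓
2: successors {3}; ~(~p -> ~q) there: 3:F. ✗
3: successors {6, 7}; ~(~p -> ~q) there: 6:F, 7:F. ✗
6: successors {6, 7}; ~(~p -> ~q) there: 6:F, 7:F. ✗
7: no successors, so <>~(~p -> ~q) fails. ✗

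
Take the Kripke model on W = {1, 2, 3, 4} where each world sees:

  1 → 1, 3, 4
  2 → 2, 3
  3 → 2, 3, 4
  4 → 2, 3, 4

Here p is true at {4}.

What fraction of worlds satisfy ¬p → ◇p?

3/4

1: ¬p is T, ◇p is T. ✓
2: ¬p is T, ◇p is F. ✗
3: ¬p is T, ◇p is T. ✓
4: ¬p is F, ◇p is T. ✓
That's 3 of 4 worlds, so 3/4.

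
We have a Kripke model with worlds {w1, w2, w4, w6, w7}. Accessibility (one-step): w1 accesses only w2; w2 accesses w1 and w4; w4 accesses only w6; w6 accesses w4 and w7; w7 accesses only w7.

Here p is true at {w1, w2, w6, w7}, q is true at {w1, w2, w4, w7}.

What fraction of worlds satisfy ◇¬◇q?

2/5

w1: successors {w2}; ¬◇q there: w2:F. ✗
w2: successors {w1, w4}; ¬◇q there: w1:F, w4:T. ✓
w4: successors {w6}; ¬◇q there: w6:F. ✗
w6: successors {w4, w7}; ¬◇q there: w4:T, w7:F. ✓
w7: successors {w7}; ¬◇q there: w7:F. ✗
That's 2 of 5 worlds, so 2/5.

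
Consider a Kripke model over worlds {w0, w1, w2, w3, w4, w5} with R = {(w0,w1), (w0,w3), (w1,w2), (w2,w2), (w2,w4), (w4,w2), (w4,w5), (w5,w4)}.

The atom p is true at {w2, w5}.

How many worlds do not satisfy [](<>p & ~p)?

w0: successors {w1, w3}; <>p & ~p there: w1:T, w3:F. ✗
w1: successors {w2}; <>p & ~p there: w2:F. ✗
w2: successors {w2, w4}; <>p & ~p there: w2:F, w4:T. ✗
w3: no successors, so [](<>p & ~p) holds vacuously. ✓
w4: successors {w2, w5}; <>p & ~p there: w2:F, w5:F. ✗
w5: successors {w4}; <>p & ~p there: w4:T. ✓
Satisfying worlds: {w3, w5}.
So [](<>p & ~p) fails at the other 4 worlds.

4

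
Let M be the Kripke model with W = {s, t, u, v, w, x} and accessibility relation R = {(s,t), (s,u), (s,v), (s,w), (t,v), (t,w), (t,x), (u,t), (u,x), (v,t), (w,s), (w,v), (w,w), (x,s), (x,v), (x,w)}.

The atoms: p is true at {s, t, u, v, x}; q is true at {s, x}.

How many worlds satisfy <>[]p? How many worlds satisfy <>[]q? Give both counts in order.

4 and 0

For <>[]p:
s: successors {t, u, v, w}; []p there: t:F, u:T, v:T, w:F. ✓
t: successors {v, w, x}; []p there: v:T, w:F, x:F. ✓
u: successors {t, x}; []p there: t:F, x:F. ✗
v: successors {t}; []p there: t:F. ✗
w: successors {s, v, w}; []p there: s:F, v:T, w:F. ✓
x: successors {s, v, w}; []p there: s:F, v:T, w:F. ✓
— 4 worlds.
For <>[]q:
s: successors {t, u, v, w}; []q there: t:F, u:F, v:F, w:F. ✗
t: successors {v, w, x}; []q there: v:F, w:F, x:F. ✗
u: successors {t, x}; []q there: t:F, x:F. ✗
v: successors {t}; []q there: t:F. ✗
w: successors {s, v, w}; []q there: s:F, v:F, w:F. ✗
x: successors {s, v, w}; []q there: s:F, v:F, w:F. ✗
— 0 worlds.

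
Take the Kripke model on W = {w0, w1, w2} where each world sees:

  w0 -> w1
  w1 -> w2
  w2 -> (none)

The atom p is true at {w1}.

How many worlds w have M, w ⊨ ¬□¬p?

w0: □¬p is F. ✓
w1: □¬p is T. ✗
w2: □¬p is T. ✗
Satisfying worlds: {w0}.

1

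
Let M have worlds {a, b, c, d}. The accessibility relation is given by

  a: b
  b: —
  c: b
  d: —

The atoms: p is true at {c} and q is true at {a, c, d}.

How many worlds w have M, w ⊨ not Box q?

2

a: Box q is F. ✓
b: Box q is T. ✗
c: Box q is F. ✓
d: Box q is T. ✗
Satisfying worlds: {a, c}.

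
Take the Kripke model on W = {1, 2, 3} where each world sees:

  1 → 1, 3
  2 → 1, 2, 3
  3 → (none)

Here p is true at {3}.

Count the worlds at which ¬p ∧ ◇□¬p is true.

2

1: ¬p is T, ◇□¬p is T. ✓
2: ¬p is T, ◇□¬p is T. ✓
3: ¬p is F, ◇□¬p is F. ✗
Satisfying worlds: {1, 2}.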